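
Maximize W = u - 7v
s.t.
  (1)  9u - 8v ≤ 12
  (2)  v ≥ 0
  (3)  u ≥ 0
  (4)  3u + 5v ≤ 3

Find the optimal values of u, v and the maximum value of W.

u = 1, v = 0, maximum W = 1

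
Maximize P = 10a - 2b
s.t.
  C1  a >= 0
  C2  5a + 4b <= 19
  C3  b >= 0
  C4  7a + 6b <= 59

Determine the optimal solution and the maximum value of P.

Feasible corners and P = 10a - 2b:
  (0, 19/4) → P = -19/2
  (0, 0) → P = 0
  (19/5, 0) → P = 38

The binding constraints are 5a + 4b = 19 and b = 0.
Solving simultaneously gives a = 19/5, b = 0.

a = 19/5, b = 0, maximum P = 38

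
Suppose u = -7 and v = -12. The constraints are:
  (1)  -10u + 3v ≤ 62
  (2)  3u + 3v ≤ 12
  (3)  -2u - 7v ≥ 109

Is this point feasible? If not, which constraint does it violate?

not feasible — violates (3)

Constraint (3): -2u - 7v = 98, which is not ≥ 109. All other constraints are satisfied.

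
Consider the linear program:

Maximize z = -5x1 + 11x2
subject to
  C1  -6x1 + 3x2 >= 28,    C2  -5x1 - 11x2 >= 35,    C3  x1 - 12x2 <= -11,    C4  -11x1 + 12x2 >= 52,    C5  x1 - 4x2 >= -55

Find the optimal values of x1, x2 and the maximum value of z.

Feasible corners and z = -5x1 + 11x2:
  (-541/71, 20/71) → z = 2925/71
  (-745/31, 240/31) → z = 6365/31
  (-77, -11/2) → z = 649/2

x1 = -77, x2 = -11/2, maximum z = 649/2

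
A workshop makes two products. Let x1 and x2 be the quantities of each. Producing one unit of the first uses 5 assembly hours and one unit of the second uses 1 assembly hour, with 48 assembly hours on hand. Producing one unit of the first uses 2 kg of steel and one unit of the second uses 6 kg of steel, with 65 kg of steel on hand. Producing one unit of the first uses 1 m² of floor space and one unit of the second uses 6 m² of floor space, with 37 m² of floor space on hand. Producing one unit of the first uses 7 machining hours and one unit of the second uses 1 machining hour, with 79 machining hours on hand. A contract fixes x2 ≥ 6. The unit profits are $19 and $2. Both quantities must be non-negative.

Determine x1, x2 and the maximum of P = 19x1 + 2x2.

x1 = 1, x2 = 6, maximum P = 31

Vertices and P = 19x1 + 2x2:
  (0, 37/6) → P = 37/3
  (0, 6) → P = 12
  (1, 6) → P = 31

At the optimal vertex, x1 + 6x2 = 37 and x2 = 6.
Solving simultaneously gives x1 = 1, x2 = 6.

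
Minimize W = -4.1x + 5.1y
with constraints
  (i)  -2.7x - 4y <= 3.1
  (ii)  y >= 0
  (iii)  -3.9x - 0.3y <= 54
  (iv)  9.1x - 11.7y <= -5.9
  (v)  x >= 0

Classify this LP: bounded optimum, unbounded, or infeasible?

From the feasible point (0, 59/117), moving in the direction (11.7, 9.1) keeps every constraint satisfied while W decreases without bound.

unbounded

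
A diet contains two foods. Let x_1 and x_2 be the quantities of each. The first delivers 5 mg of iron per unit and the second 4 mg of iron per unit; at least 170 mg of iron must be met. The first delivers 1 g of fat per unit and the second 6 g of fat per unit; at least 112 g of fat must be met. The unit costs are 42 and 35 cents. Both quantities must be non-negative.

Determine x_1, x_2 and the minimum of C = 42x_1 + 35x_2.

x_1 = 22, x_2 = 15, minimum C = 1449

Feasible corners and C = 42x_1 + 35x_2:
  (0, 85/2) → C = 2975/2
  (112, 0) → C = 4704
  (22, 15) → C = 1449
The feasible region is unbounded (it extends along (0, 1), (1, 0)), but C strictly increases along every unbounded feasible direction, so there is no improving ray and the minimum is attained at a vertex.

The optimum lies where 5x_1 + 4x_2 = 170 and x_1 + 6x_2 = 112.
Solving simultaneously gives x_1 = 22, x_2 = 15.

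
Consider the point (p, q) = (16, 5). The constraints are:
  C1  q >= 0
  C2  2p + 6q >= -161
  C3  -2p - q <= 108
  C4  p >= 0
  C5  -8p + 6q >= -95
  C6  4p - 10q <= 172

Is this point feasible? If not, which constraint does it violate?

Constraint C5: -8p + 6q = -98, which is not ≥ -95. All other constraints are satisfied.

not feasible — violates C5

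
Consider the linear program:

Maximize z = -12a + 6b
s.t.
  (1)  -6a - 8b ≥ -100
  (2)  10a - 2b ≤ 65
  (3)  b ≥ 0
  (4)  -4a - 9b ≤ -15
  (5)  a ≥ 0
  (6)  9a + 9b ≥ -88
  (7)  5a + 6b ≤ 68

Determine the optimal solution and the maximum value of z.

Vertices and z = -12a + 6b:
  (13/2, 0) → z = -78
  (263/35, 71/14) → z = -2091/35
  (15/4, 0) → z = -45
  (0, 5/3) → z = 10
  (0, 34/3) → z = 68

At the optimal vertex, a = 0 and 5a + 6b = 68.
Solving simultaneously gives a = 0, b = 34/3.

a = 0, b = 34/3, maximum z = 68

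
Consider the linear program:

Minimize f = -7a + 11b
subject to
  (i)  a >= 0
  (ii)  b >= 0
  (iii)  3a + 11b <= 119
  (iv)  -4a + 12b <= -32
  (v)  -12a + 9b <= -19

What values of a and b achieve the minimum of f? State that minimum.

Vertices and f = -7a + 11b:
  (119/3, 0) → f = -833/3
  (8, 0) → f = -56
  (89/4, 19/4) → f = -207/2

At the optimal vertex, b = 0 and 3a + 11b = 119.
Solving simultaneously gives a = 119/3, b = 0.

a = 119/3, b = 0, minimum f = -833/3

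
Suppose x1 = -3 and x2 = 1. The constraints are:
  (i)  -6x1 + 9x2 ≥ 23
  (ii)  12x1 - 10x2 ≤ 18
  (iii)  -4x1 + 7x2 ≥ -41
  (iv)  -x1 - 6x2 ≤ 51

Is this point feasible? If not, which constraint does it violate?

feasible

(i): 27 ≥ 23 ✓
(ii): -46 ≤ 18 ✓
(iii): 19 ≥ -41 ✓
(iv): -3 ≤ 51 ✓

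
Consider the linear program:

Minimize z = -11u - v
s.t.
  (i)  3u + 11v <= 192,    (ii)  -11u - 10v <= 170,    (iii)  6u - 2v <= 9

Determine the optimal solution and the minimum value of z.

u = 161/24, v = 125/8, minimum z = -1073/12

Extreme points and z = -11u - v:
  (-3790/91, 2622/91) → z = 39068/91
  (161/24, 125/8) → z = -1073/12
  (-125/41, -1119/82) → z = 3869/82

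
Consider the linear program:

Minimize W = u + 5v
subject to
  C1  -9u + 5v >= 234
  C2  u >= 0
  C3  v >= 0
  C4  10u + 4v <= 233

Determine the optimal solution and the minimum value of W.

Extreme points and W = u + 5v:
  (0, 234/5) → W = 234
  (229/86, 4437/86) → W = 11207/43
  (0, 233/4) → W = 1165/4

The optimum lies where -9u + 5v = 234 and u = 0.
Solving simultaneously gives u = 0, v = 234/5.

u = 0, v = 234/5, minimum W = 234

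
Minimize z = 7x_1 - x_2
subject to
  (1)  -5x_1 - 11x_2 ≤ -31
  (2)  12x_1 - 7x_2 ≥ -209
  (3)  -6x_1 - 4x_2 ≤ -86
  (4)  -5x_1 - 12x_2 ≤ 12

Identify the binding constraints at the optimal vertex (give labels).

(2) and (3)

Feasible corners and z = 7x_1 - x_2:
  (411/23, -122/23) → z = 2999/23
  (504/5, -43) → z = 3743/5
  (-13/5, 127/5) → z = -218/5
The feasible region is unbounded (it extends along (7, 12), (12, -5)), but z strictly increases along every unbounded feasible direction, so there is no improving ray and the minimum is attained at a vertex.

The minimum is at (-13/5, 127/5). Substituting into each constraint, equality holds for (2) and (3); the remaining constraints have slack.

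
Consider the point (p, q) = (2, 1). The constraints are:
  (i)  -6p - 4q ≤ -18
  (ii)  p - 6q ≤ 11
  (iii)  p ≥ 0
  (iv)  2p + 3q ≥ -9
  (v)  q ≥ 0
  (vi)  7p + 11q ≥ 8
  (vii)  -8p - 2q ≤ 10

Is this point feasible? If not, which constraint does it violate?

not feasible — violates (i)

Constraint (i): -6p - 4q = -16, which is not ≤ -18. All other constraints are satisfied.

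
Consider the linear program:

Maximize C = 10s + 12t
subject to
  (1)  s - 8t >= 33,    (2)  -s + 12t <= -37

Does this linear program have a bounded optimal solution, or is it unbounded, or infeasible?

unbounded

From the feasible point (25, -1), moving in the direction (12, 1) keeps every constraint satisfied while C increases without bound.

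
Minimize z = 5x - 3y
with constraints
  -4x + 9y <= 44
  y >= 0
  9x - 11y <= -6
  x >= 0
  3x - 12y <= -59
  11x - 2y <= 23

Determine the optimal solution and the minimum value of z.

x = 1/7, y = 104/21, minimum z = -99/7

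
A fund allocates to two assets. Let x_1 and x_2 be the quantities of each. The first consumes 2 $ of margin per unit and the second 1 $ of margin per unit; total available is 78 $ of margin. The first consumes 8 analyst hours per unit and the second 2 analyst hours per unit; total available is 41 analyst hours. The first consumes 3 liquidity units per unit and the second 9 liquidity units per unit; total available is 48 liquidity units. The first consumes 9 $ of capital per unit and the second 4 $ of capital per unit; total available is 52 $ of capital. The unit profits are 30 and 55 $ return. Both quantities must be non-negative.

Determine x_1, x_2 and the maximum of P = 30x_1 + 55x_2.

x_1 = 4, x_2 = 4, maximum P = 340

Feasible corners and P = 30x_1 + 55x_2:
  (0, 0) → P = 0
  (0, 16/3) → P = 880/3
  (41/8, 0) → P = 615/4
  (30/7, 47/14) → P = 4385/14
  (4, 4) → P = 340

The binding constraints are 3x_1 + 9x_2 = 48 and 9x_1 + 4x_2 = 52.
Solving simultaneously gives x_1 = 4, x_2 = 4.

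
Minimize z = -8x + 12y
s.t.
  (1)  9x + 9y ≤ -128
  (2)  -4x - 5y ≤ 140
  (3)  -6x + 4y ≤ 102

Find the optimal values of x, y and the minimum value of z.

Corner points and z = -8x + 12y:
  (620/9, -748/9) → z = -13936/9
  (-143/9, 5/3) → z = 1324/9
  (-535/23, -216/23) → z = 1688/23

The optimum lies where 9x + 9y = -128 and -4x - 5y = 140.
Solving simultaneously gives x = 620/9, y = -748/9.

x = 620/9, y = -748/9, minimum z = -13936/9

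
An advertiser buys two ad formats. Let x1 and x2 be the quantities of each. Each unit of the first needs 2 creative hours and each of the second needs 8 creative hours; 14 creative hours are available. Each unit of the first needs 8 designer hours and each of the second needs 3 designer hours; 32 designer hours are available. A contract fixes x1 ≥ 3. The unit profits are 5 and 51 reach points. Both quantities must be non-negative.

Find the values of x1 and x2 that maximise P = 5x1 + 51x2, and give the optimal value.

Feasible corners and P = 5x1 + 51x2:
  (4, 0) → P = 20
  (3, 0) → P = 15
  (107/29, 24/29) → P = 1759/29
  (3, 1) → P = 66

x1 = 3, x2 = 1, maximum P = 66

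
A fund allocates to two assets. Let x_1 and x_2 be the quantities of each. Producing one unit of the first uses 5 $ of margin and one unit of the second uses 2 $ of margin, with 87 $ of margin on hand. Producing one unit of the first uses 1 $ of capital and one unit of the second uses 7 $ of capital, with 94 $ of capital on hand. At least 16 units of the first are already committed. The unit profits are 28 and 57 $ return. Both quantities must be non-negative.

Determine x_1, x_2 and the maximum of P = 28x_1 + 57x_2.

x_1 = 16, x_2 = 7/2, maximum P = 1295/2

Vertices and P = 28x_1 + 57x_2:
  (87/5, 0) → P = 2436/5
  (16, 0) → P = 448
  (16, 7/2) → P = 1295/2

The binding constraints are 5x_1 + 2x_2 = 87 and x_1 = 16.
Solving simultaneously gives x_1 = 16, x_2 = 7/2.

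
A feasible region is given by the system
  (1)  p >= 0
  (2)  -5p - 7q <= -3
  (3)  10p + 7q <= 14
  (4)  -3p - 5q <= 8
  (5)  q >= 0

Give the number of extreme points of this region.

Of the 10 pairwise boundary intersections, those satisfying every inequality are:
  (0, 3/7)
  (0, 2)
  (3/5, 0)
  (7/5, 0)

4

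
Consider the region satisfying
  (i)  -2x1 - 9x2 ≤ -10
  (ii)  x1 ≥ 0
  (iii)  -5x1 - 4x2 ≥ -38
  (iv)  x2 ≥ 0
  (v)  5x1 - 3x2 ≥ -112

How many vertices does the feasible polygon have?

4

Intersecting each pair of boundary lines and keeping only the points that satisfy every inequality leaves:
  (0, 10/9)
  (5, 0)
  (0, 19/2)
  (38/5, 0)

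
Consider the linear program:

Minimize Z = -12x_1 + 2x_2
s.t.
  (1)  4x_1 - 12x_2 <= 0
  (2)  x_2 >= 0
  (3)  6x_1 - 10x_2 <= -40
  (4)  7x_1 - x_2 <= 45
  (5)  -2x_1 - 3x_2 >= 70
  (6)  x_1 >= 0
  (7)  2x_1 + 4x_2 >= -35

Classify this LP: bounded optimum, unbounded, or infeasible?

infeasible

The boundaries 6x_1 - 10x_2 = -40 and 7x_1 - x_2 = 45 meet at (245/32, 275/32), but that point violates -2x_1 - 3x_2 ≥ 70. Every candidate vertex is excluded by some other constraint, so the feasible region is empty.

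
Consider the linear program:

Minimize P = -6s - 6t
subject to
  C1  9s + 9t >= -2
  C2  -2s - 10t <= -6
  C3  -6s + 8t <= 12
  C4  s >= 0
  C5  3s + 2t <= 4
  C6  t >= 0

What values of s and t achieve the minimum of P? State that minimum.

s = 2/9, t = 5/3, minimum P = -34/3

The binding constraints are -6s + 8t = 12 and 3s + 2t = 4.
Solving simultaneously gives s = 2/9, t = 5/3.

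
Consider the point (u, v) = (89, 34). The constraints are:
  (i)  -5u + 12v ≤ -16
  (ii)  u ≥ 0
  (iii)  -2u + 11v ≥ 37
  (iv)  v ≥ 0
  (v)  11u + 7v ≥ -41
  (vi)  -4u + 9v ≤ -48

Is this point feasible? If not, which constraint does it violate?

feasible

(i): -37 ≤ -16 ✓
(ii): 89 ≥ 0 ✓
(iii): 196 ≥ 37 ✓
(iv): 34 ≥ 0 ✓
(v): 1217 ≥ -41 ✓
(vi): -50 ≤ -48 ✓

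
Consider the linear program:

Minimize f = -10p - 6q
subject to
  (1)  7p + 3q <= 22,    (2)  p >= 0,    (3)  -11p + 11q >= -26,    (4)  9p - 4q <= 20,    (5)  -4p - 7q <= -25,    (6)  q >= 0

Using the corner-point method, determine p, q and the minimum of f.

p = 0, q = 22/3, minimum f = -44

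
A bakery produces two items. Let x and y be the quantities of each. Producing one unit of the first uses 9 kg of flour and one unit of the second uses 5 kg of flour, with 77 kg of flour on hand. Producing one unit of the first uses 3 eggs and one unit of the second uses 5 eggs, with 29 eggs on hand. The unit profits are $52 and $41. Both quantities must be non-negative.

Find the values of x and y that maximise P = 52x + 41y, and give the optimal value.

x = 8, y = 1, maximum P = 457

Vertices and P = 52x + 41y:
  (0, 0) → P = 0
  (0, 29/5) → P = 1189/5
  (77/9, 0) → P = 4004/9
  (8, 1) → P = 457

The optimum lies where 9x + 5y = 77 and 3x + 5y = 29.
Solving simultaneously gives x = 8, y = 1.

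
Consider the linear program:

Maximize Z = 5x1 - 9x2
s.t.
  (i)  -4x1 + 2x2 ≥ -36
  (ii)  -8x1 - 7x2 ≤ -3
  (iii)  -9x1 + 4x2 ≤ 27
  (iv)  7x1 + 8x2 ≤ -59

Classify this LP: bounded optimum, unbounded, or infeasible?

The boundaries -4x1 + 2x2 = -36 and -8x1 - 7x2 = -3 meet at (129/22, -69/11), but that point violates 7x1 + 8x2 ≤ -59. Every candidate vertex is excluded by some other constraint, so the feasible region is empty.

infeasible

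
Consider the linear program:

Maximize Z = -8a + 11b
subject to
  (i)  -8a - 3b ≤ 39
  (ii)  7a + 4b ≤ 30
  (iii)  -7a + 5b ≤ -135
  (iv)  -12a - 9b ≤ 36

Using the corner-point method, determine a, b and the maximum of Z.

Vertices and Z = -8a + 11b:
  (230/21, -35/3) → Z = -4535/21
  (138/5, -204/5) → Z = -3348/5
  (345/41, -624/41) → Z = -9624/41

The optimum lies where 7a + 4b = 30 and -7a + 5b = -135.
Solving simultaneously gives a = 230/21, b = -35/3.

a = 230/21, b = -35/3, maximum Z = -4535/21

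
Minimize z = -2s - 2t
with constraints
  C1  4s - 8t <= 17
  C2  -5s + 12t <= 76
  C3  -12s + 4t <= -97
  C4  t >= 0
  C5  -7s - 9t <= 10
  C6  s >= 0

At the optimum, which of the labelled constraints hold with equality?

C1 and C2

Feasible corners and z = -2s - 2t:
  (203/2, 389/8) → z = -1201/4
  (177/20, 23/10) → z = -223/10
  (367/31, 1397/124) → z = -2865/62

The minimum is at (203/2, 389/8). Substituting into each constraint, equality holds for C1 and C2; the remaining constraints have slack.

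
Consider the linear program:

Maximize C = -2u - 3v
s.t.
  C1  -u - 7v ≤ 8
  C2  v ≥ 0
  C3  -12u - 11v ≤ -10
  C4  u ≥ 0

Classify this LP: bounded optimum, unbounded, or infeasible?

Extreme points and C = -2u - 3v:
  (5/6, 0) → C = -5/3
  (0, 10/11) → C = -30/11
The feasible region has finitely many vertices and no improving ray; the maximum is -5/3 at (5/6, 0).

bounded optimum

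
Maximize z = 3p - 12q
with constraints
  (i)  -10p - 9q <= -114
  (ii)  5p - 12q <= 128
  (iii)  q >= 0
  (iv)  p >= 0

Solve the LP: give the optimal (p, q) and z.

p = 128/5, q = 0, maximum z = 384/5

Feasible corners and z = 3p - 12q:
  (57/5, 0) → z = 171/5
  (0, 38/3) → z = -152
  (128/5, 0) → z = 384/5
The feasible region is unbounded (it extends along (0, 1), (12, 5)), but z strictly decreases along every unbounded feasible direction, so there is no improving ray and the maximum is attained at a vertex.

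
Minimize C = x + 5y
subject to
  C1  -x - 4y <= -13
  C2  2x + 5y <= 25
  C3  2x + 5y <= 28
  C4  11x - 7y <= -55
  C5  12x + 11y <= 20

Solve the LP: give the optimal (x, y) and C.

x = -43/17, y = 66/17, minimum C = 287/17

Vertices and C = x + 5y:
  (-43/17, 66/17) → C = 287/17
  (-175/38, 130/19) → C = 1125/38
  (-93/41, 176/41) → C = 787/41
The feasible region is unbounded (it extends along (-4, 1), (-5, 2)), but C strictly increases along every unbounded feasible direction, so there is no improving ray and the minimum is attained at a vertex.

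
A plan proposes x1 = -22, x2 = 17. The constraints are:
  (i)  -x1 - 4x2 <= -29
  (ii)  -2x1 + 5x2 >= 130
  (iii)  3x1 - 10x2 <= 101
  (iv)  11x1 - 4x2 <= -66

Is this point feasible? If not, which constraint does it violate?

Constraint (ii): -2x1 + 5x2 = 129, which is not ≥ 130. All other constraints are satisfied.

not feasible — violates (ii)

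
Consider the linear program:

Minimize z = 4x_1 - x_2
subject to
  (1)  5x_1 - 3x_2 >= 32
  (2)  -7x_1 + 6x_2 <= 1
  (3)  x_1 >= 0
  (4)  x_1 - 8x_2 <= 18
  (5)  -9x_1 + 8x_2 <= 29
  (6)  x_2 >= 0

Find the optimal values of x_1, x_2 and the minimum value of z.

Extreme points and z = 4x_1 - x_2:
  (65/3, 229/9) → z = 551/9
  (32/5, 0) → z = 128/5
  (83, 97) → z = 235
  (18, 0) → z = 72
The feasible region is unbounded (it extends along (8, 1), (8, 9)), but z strictly increases along every unbounded feasible direction, so there is no improving ray and the minimum is attained at a vertex.

The binding constraints are 5x_1 - 3x_2 = 32 and x_2 = 0.
Solving simultaneously gives x_1 = 32/5, x_2 = 0.

x_1 = 32/5, x_2 = 0, minimum z = 128/5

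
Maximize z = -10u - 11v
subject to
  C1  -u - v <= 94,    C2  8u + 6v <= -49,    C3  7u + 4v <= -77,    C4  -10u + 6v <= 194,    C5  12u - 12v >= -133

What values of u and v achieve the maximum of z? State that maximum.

Feasible corners and z = -10u - 11v:
  (299/3, -581/3) → z = 3401/3
  (-379/8, -373/8) → z = 7893/8
  (-364/33, 7/132) → z = 14483/132
  (-255/8, -499/24) → z = 13139/24

u = 299/3, v = -581/3, maximum z = 3401/3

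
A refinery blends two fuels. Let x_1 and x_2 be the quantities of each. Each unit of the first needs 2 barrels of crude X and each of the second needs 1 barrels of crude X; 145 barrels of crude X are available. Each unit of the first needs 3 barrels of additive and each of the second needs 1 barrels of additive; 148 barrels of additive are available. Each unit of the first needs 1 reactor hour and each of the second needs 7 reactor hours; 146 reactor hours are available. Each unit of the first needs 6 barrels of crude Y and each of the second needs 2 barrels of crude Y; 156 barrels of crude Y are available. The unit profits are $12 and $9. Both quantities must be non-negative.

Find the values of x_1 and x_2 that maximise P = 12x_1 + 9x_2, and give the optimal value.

Feasible corners and P = 12x_1 + 9x_2:
  (0, 0) → P = 0
  (0, 146/7) → P = 1314/7
  (26, 0) → P = 312
  (20, 18) → P = 402

The optimum lies where x_1 + 7x_2 = 146 and 6x_1 + 2x_2 = 156.
Solving simultaneously gives x_1 = 20, x_2 = 18.

x_1 = 20, x_2 = 18, maximum P = 402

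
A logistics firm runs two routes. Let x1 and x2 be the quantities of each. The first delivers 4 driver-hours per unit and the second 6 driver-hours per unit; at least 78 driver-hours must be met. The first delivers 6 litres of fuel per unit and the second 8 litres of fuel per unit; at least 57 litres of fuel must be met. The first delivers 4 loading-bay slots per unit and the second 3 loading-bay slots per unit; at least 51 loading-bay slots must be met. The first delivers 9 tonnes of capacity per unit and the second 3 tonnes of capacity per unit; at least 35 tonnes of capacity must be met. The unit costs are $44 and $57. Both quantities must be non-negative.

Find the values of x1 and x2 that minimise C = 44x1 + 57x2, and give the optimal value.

x1 = 6, x2 = 9, minimum C = 777

The feasible region is unbounded (it extends along (0, 1), (1, 0)), but C strictly increases along every unbounded feasible direction, so there is no improving ray and the minimum is attained at a vertex.

The binding constraints are 4x1 + 6x2 = 78 and 4x1 + 3x2 = 51.
Solving simultaneously gives x1 = 6, x2 = 9.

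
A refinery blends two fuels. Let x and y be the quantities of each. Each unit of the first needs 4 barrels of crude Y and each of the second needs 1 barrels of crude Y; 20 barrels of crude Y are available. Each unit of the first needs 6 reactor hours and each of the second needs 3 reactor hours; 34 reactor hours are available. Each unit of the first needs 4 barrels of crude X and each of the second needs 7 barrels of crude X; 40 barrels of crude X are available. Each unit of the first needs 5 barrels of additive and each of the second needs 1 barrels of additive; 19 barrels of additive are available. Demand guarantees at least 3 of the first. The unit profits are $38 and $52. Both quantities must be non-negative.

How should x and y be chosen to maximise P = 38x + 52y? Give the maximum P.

The binding constraints are 4x + 7y = 40 and 5x + y = 19.
Solving simultaneously gives x = 3, y = 4.

x = 3, y = 4, maximum P = 322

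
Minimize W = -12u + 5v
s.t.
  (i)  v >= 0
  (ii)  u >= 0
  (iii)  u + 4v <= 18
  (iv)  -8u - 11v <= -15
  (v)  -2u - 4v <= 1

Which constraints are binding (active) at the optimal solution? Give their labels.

(i) and (iii)

Vertices and W = -12u + 5v:
  (18, 0) → W = -216
  (15/8, 0) → W = -45/2
  (0, 9/2) → W = 45/2
  (0, 15/11) → W = 75/11

The minimum is at (18, 0). Substituting into each constraint, equality holds for (i) and (iii); the remaining constraints have slack.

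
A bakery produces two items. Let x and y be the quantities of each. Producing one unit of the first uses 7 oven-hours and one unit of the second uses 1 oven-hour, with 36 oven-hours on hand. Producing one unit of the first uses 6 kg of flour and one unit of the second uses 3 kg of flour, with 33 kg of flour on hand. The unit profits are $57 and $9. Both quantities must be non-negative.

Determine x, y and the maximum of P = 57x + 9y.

x = 5, y = 1, maximum P = 294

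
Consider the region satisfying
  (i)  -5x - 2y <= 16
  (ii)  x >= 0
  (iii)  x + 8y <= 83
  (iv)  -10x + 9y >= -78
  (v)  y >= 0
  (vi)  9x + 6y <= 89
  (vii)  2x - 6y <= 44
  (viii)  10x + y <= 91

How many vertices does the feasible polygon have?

The feasible vertices (each the meet of two boundaries and inside every other half-plane) are:
  (0, 83/8)
  (0, 0)
  (107/33, 329/33)
  (39/5, 0)
  (897/100, 13/10)
  (457/51, 71/51)

6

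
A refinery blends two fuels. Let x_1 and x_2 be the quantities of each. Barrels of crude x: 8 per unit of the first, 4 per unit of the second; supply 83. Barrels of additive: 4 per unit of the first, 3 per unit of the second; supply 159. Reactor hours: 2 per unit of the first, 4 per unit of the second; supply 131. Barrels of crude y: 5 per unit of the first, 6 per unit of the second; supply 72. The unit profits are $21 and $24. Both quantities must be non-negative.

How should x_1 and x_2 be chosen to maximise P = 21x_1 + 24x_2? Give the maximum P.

x_1 = 15/2, x_2 = 23/4, maximum P = 591/2

Extreme points and P = 21x_1 + 24x_2:
  (0, 0) → P = 0
  (0, 12) → P = 288
  (83/8, 0) → P = 1743/8
  (15/2, 23/4) → P = 591/2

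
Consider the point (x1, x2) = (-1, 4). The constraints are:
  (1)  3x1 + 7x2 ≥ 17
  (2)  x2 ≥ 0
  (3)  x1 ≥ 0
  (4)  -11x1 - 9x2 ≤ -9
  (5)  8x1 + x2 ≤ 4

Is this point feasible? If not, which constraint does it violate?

Constraint (3): x1 = -1, which is not ≥ 0. All other constraints are satisfied.

not feasible — violates (3)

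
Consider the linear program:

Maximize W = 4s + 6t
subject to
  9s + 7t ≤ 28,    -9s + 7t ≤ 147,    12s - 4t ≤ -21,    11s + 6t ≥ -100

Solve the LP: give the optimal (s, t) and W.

s = -119/18, t = 25/2, maximum W = 437/9

Feasible corners and W = 4s + 6t:
  (-119/18, 25/2) → W = 437/9
  (-7/24, 35/8) → W = 301/12
  (-1582/131, 717/131) → W = -2026/131
  (-263/58, -969/116) → W = -3959/58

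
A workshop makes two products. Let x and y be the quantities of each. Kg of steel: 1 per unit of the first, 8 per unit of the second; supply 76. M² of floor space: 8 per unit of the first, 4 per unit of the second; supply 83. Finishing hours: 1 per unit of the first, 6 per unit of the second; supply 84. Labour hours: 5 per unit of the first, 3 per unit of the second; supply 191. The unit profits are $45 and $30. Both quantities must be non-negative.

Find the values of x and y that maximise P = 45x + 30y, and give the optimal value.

x = 6, y = 35/4, maximum P = 1065/2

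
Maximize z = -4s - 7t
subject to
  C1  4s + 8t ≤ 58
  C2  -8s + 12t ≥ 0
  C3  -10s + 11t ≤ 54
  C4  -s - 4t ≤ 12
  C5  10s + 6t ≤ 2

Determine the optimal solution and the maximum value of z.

Extreme points and z = -4s - 7t:
  (-36/11, -24/11) → z = 312/11
  (1/7, 2/21) → z = -26/21
  (-116/17, -22/17) → z = 618/17
  (-151/85, 56/17) → z = -1356/85

s = -116/17, t = -22/17, maximum z = 618/17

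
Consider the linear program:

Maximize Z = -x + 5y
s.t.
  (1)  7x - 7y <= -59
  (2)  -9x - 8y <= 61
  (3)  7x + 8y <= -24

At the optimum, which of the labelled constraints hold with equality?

Vertices and Z = -x + 5y:
  (-899/119, 104/119) → Z = 1419/119
  (-128/21, 7/3) → Z = 373/21
  (-37/2, 211/16) → Z = 1351/16

The maximum is at (-37/2, 211/16). Substituting into each constraint, equality holds for (2) and (3); the remaining constraints have slack.

(2) and (3)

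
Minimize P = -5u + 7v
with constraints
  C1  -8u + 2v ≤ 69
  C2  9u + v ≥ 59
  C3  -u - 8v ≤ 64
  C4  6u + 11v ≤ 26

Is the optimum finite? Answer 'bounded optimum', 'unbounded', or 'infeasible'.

Feasible corners and P = -5u + 7v:
  (536/71, -635/71) → P = -7125/71
  (623/93, -40/31) → P = -3955/93
  (912/37, -410/37) → P = -7430/37
The feasible region has finitely many vertices and no improving ray; the minimum is -7430/37 at (912/37, -410/37).

bounded optimum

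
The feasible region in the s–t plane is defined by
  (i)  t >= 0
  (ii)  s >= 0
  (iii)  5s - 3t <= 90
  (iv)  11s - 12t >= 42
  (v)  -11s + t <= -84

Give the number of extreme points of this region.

4

The feasible vertices (each the meet of two boundaries and inside every other half-plane) are:
  (18, 0)
  (84/11, 0)
  (106/3, 260/9)
  (966/121, 42/11)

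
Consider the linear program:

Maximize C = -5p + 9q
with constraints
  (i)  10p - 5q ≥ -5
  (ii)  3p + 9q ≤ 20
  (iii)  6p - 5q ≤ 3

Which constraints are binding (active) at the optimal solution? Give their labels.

Corner points and C = -5p + 9q:
  (11/21, 43/21) → C = 332/21
  (-2, -3) → C = -17
  (127/69, 37/23) → C = 364/69

The maximum is at (11/21, 43/21). Substituting into each constraint, equality holds for (i) and (ii); the remaining constraints have slack.

(i) and (ii)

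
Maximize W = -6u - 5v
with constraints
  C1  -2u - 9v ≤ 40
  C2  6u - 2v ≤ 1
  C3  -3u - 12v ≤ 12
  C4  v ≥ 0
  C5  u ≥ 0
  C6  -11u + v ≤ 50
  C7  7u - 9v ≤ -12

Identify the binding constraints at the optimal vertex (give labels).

Feasible corners and W = -6u - 5v:
  (33/40, 79/40) → W = -593/40
  (0, 50) → W = -250
  (0, 4/3) → W = -20/3
The feasible region is unbounded (it extends along (1, 11), (1, 3)), but W strictly decreases along every unbounded feasible direction, so there is no improving ray and the maximum is attained at a vertex.

The maximum is at (0, 4/3). Substituting into each constraint, equality holds for C5 and C7; the remaining constraints have slack.

C5 and C7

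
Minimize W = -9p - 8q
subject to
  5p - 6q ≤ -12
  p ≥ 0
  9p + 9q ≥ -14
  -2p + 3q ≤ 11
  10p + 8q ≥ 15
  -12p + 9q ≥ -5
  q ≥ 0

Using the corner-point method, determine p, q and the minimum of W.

p = 19/3, q = 71/9, minimum W = -1081/9

Extreme points and W = -9p - 8q:
  (0, 2) → W = -16
  (46/9, 169/27) → W = -2594/27
  (0, 11/3) → W = -88/3
  (19/3, 71/9) → W = -1081/9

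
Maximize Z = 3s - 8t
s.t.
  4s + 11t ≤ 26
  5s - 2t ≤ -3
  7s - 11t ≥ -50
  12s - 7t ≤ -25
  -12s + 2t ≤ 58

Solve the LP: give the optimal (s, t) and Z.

s = -89/15, t = -33/5, maximum Z = 35

Vertices and Z = 3s - 8t:
  (-24/11, 382/121) → Z = -3848/121
  (-93/160, 103/40) → Z = -715/32
  (-269/59, 97/59) → Z = -1583/59
  (-89/15, -33/5) → Z = 35

At the optimal vertex, 12s - 7t = -25 and -12s + 2t = 58.
Solving simultaneously gives s = -89/15, t = -33/5.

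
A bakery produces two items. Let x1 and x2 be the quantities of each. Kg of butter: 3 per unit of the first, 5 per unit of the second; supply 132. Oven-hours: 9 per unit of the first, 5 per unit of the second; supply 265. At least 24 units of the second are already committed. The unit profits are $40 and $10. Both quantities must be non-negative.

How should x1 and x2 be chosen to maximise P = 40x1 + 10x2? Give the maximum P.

x1 = 4, x2 = 24, maximum P = 400

Feasible corners and P = 40x1 + 10x2:
  (0, 132/5) → P = 264
  (0, 24) → P = 240
  (4, 24) → P = 400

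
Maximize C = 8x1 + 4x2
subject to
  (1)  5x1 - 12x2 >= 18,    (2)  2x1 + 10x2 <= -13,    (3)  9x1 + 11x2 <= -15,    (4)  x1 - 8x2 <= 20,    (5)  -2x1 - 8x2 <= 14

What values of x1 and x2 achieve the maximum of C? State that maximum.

x1 = 17/25, x2 = -48/25, maximum C = -56/25

Feasible corners and C = 8x1 + 4x2:
  (18/163, -237/163) → C = -804/163
  (-3/8, -53/32) → C = -77/8
  (17/25, -48/25) → C = -56/25

At the optimal vertex, 9x1 + 11x2 = -15 and -2x1 - 8x2 = 14.
Solving simultaneously gives x1 = 17/25, x2 = -48/25.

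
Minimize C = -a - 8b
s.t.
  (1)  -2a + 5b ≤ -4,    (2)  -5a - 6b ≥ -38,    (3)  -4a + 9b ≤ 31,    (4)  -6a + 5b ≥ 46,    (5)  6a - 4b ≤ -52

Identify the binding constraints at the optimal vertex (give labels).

Feasible corners and C = -a - 8b:
  (-191/2, -39) → C = 815/2
  (-138/11, -64/11) → C = 650/11
  (-38/3, -6) → C = 182/3
The feasible region is unbounded (it extends along (-5, -6), (-9, -4)), but C strictly increases along every unbounded feasible direction, so there is no improving ray and the minimum is attained at a vertex.

The minimum is at (-138/11, -64/11). Substituting into each constraint, equality holds for (1) and (5); the remaining constraints have slack.

(1) and (5)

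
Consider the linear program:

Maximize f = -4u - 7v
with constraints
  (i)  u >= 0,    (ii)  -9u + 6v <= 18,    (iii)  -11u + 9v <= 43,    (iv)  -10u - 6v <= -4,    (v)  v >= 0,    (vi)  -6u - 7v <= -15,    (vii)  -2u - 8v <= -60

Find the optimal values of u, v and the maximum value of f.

Corner points and f = -4u - 7v:
  (32/5, 63/5) → f = -569/5
  (18/7, 48/7) → f = -408/7
  (30, 0) → f = -120
The feasible region is unbounded (it extends along (1, 0), (9, 11)), but f strictly decreases along every unbounded feasible direction, so there is no improving ray and the maximum is attained at a vertex.

The binding constraints are -9u + 6v = 18 and -2u - 8v = -60.
Solving simultaneously gives u = 18/7, v = 48/7.

u = 18/7, v = 48/7, maximum f = -408/7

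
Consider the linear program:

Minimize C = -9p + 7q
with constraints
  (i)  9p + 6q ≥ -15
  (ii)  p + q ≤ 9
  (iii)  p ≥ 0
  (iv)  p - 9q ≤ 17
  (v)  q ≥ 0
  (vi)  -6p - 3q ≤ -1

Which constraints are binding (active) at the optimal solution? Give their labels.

(ii) and (v)

Vertices and C = -9p + 7q:
  (0, 9) → C = 63
  (9, 0) → C = -81
  (0, 1/3) → C = 7/3
  (1/6, 0) → C = -3/2

The minimum is at (9, 0). Substituting into each constraint, equality holds for (ii) and (v); the remaining constraints have slack.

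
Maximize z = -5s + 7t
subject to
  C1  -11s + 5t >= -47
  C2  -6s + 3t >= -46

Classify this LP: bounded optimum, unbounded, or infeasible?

unbounded

From the feasible point (-89/3, -224/3), moving in the direction (5, 11) keeps every constraint satisfied while z increases without bound.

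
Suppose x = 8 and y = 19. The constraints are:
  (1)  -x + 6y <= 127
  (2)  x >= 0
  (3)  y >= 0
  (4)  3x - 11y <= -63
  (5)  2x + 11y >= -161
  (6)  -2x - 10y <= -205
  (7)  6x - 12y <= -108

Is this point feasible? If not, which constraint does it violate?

feasible

(1): 106 ≤ 127 ✓
(2): 8 ≥ 0 ✓
(3): 19 ≥ 0 ✓
(4): -185 ≤ -63 ✓
(5): 225 ≥ -161 ✓
(6): -206 ≤ -205 ✓
(7): -180 ≤ -108 ✓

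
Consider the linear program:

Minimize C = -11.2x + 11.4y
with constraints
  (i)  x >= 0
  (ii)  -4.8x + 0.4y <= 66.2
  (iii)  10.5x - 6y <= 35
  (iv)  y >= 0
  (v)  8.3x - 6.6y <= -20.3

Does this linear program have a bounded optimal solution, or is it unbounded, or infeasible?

bounded optimum

Feasible corners and C = -11.2x + 11.4y:
  (0, 165.5) → C = 1886.7
  (0, 203/66) → C = 3857/110
  (1176/65, 10073/390) → C = 2387/26
The feasible region has finitely many vertices and no improving ray; the minimum is 3857/110 at (0, 203/66).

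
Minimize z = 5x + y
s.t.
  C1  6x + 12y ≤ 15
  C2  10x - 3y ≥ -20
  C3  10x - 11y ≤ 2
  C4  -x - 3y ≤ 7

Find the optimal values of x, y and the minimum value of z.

x = -27/11, y = -50/33, minimum z = -455/33

Extreme points and z = 5x + y:
  (-65/46, 45/23) → z = -235/46
  (63/62, 23/31) → z = 361/62
  (-27/11, -50/33) → z = -455/33
  (-71/41, -72/41) → z = -427/41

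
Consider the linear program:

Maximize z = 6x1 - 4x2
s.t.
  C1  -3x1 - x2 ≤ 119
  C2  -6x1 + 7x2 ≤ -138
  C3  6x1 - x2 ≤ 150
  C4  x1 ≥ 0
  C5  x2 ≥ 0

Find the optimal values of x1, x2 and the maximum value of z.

x1 = 25, x2 = 0, maximum z = 150

Extreme points and z = 6x1 - 4x2:
  (76/3, 2) → z = 144
  (23, 0) → z = 138
  (25, 0) → z = 150

At the optimal vertex, 6x1 - x2 = 150 and x2 = 0.
Solving simultaneously gives x1 = 25, x2 = 0.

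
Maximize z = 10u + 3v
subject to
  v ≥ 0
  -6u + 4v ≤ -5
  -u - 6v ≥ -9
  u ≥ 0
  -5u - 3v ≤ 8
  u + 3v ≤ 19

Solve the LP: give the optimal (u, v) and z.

Feasible corners and z = 10u + 3v:
  (5/6, 0) → z = 25/3
  (9, 0) → z = 90
  (33/20, 49/40) → z = 807/40

The binding constraints are v = 0 and -u - 6v = -9.
Solving simultaneously gives u = 9, v = 0.

u = 9, v = 0, maximum z = 90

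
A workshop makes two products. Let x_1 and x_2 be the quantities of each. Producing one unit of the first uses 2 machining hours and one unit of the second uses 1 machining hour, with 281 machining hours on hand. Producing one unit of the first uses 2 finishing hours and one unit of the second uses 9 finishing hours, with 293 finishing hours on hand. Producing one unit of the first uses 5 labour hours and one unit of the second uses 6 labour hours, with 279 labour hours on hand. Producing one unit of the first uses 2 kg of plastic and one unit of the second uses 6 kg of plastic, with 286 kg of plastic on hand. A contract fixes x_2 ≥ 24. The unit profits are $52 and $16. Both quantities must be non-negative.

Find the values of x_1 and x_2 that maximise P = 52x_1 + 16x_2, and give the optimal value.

Corner points and P = 52x_1 + 16x_2:
  (0, 293/9) → P = 4688/9
  (0, 24) → P = 384
  (251/11, 907/33) → P = 53668/33
  (27, 24) → P = 1788

The optimum lies where 5x_1 + 6x_2 = 279 and x_2 = 24.
Solving simultaneously gives x_1 = 27, x_2 = 24.

x_1 = 27, x_2 = 24, maximum P = 1788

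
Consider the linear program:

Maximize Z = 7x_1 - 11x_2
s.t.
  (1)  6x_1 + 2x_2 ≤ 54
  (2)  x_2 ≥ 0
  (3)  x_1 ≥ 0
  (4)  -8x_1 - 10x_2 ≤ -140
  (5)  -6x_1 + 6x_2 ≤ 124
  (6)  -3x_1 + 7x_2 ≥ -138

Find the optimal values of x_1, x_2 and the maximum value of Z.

Feasible corners and Z = 7x_1 - 11x_2:
  (65/11, 102/11) → Z = -667/11
  (19/12, 89/4) → Z = -701/3
  (0, 14) → Z = -154
  (0, 62/3) → Z = -682/3

x_1 = 65/11, x_2 = 102/11, maximum Z = -667/11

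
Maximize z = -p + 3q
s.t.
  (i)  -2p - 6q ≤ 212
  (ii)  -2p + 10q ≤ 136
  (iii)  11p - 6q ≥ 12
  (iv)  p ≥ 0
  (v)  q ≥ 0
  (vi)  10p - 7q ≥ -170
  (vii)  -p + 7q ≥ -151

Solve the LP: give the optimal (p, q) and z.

Vertices and z = -p + 3q:
  (468/49, 760/49) → z = 1812/49
  (12/11, 0) → z = -12/11
  (151, 0) → z = -151
The feasible region is unbounded (it extends along (5, 1), (7, 1)), but z strictly decreases along every unbounded feasible direction, so there is no improving ray and the maximum is attained at a vertex.

At the optimal vertex, -2p + 10q = 136 and 11p - 6q = 12.
Solving simultaneously gives p = 468/49, q = 760/49.

p = 468/49, q = 760/49, maximum z = 1812/49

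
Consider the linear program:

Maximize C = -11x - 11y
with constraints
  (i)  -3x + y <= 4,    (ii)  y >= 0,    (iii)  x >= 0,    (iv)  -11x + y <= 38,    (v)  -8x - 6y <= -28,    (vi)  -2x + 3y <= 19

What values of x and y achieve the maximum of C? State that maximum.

The feasible region is unbounded (it extends along (1, 0), (3, 2)), but C strictly decreases along every unbounded feasible direction, so there is no improving ray and the maximum is attained at a vertex.

x = 7/2, y = 0, maximum C = -77/2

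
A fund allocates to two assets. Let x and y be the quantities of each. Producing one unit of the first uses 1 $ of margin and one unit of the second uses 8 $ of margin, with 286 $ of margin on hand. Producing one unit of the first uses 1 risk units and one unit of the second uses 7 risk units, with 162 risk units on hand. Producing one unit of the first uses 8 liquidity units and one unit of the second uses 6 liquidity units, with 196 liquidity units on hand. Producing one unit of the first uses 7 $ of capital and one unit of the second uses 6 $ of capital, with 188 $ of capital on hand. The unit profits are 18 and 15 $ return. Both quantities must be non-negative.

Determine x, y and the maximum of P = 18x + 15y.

x = 8, y = 22, maximum P = 474

Feasible corners and P = 18x + 15y:
  (0, 0) → P = 0
  (0, 162/7) → P = 2430/7
  (49/2, 0) → P = 441
  (8, 22) → P = 474

The optimum lies where x + 7y = 162 and 8x + 6y = 196.
Solving simultaneously gives x = 8, y = 22.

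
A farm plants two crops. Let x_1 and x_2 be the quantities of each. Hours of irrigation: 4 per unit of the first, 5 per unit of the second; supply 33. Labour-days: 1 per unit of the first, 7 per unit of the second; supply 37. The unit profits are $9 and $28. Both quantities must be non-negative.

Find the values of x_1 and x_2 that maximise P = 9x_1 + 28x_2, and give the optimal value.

x_1 = 2, x_2 = 5, maximum P = 158

Vertices and P = 9x_1 + 28x_2:
  (0, 0) → P = 0
  (0, 37/7) → P = 148
  (33/4, 0) → P = 297/4
  (2, 5) → P = 158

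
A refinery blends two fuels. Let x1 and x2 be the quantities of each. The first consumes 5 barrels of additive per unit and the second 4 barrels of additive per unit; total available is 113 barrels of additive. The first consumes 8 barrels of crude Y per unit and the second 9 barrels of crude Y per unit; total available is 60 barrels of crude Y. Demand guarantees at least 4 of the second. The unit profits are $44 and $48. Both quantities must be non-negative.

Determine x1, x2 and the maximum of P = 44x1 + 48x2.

x1 = 3, x2 = 4, maximum P = 324

Extreme points and P = 44x1 + 48x2:
  (0, 20/3) → P = 320
  (0, 4) → P = 192
  (3, 4) → P = 324

At the optimal vertex, 8x1 + 9x2 = 60 and x2 = 4.
Solving simultaneously gives x1 = 3, x2 = 4.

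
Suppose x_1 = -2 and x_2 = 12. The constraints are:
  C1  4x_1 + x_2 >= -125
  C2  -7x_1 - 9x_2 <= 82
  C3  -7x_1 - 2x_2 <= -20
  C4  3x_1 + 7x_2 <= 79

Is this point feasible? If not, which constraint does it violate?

not feasible — violates C3

Constraint C3: -7x_1 - 2x_2 = -10, which is not ≤ -20. All other constraints are satisfied.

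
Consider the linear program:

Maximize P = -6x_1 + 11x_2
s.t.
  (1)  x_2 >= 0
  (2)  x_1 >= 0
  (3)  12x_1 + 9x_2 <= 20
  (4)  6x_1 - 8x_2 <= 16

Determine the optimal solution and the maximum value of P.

x_1 = 0, x_2 = 20/9, maximum P = 220/9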